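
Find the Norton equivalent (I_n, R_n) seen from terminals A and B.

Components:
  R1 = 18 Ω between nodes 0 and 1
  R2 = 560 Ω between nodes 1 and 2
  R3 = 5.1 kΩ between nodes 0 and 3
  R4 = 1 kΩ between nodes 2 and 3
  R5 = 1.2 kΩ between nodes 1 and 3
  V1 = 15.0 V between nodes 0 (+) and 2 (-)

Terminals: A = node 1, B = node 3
Find the Thévenin equivalent first; then I_n = V_th/R_th and R_n = R_th.
Step 1 — V_th is the open-circuit voltage V_A - V_B (nothing connected across the terminals).
Nodal analysis, taking node 2 as the 0 V reference.
Source V1 fixes V_0 = 15 V.
KCL at each unknown node (sum of currents leaving = 0; resistances in Ω):
  Node 1: (V_1 - 15)/18 + (V_1 - 0)/560 + (V_1 - V_3)/1200 = 0
  Node 3: (V_3 - 15)/5100 + (V_3 - 0)/1000 + (V_3 - V_1)/1200 = 0
Collecting terms (coefficients in siemens):
  0.05817·V_1 - 0.0008333·V_3 = 0.8333
  0.002029·V_3 - 0.0008333·V_1 = 0.002941
Determinant D = (0.05817)(0.002029) - (-0.0008333)(-0.0008333) = 0.0001174
V_1 = [(0.8333)(0.002029) - (-0.0008333)(0.002941)]/D = 14.43 V
V_3 = [(0.05817)(0.002941) - (0.8333)(-0.0008333)]/D = 7.375 V
V_th = V_1 - V_3 = 14.43 - 7.375 = 7.056 V
Step 2 — R_th: zero the source — replace V1 by a short circuit (node 2 merges into node 0) — and find the resistance seen between A (node 1) and B (node 3).
Reduce the network between node 1 (A) and node 3 (B) by series/parallel combination:
  Rp1 = R1 ‖ R2 (parallel, both between nodes 0 and 1) = 1/(1/18 + 1/560) = 17.44 Ω
  Rp2 = R3 ‖ R4 (parallel, both between nodes 0 and 3) = 1/(1/5100 + 1/1000) = 836.1 Ω
  Rs1 = Rp1 + Rp2 (series, joined only at node 0) = 17.44 + 836.1 = 853.5 Ω
  Rp3 = R5 ‖ Rs1 (parallel, both between nodes 1 and 3) = 1/(1/1200 + 1/853.5) = 498.8 Ω
R_th = 498.8 Ω
I_n = V_th/R_th = 7.056/498.8 = 0.01415 A, and R_n = R_th = 498.8 Ω

Final answer: I_n = 0.01415 A, R_n = 498.8 Ω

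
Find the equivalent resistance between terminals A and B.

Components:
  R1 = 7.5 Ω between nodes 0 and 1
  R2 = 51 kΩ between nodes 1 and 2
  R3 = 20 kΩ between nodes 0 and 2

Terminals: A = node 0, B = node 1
Reduce the network between node 0 (A) and node 1 (B) by series/parallel combination:
  Rs1 = R3 + R2 (series, joined only at node 2) = 20000 + 51000 = 71000 Ω
  Rp1 = R1 ‖ Rs1 (parallel, both between nodes 0 and 1) = 1/(1/7.5 + 1/71000) = 7.499 Ω
R_eq = 7.499 Ω

Final answer: 7.499 Ω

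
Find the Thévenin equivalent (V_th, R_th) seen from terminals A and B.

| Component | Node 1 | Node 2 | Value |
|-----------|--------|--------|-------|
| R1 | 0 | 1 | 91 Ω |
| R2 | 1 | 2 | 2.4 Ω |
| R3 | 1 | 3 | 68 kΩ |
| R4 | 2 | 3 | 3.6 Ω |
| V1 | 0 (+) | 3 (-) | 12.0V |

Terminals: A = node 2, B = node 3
Step 1 — V_th is the open-circuit voltage V_A - V_B (nothing connected across the terminals).
Nodal analysis, taking node 3 as the 0 V reference.
Source V1 fixes V_0 = 12 V.
KCL at each unknown node (sum of currents leaving = 0; resistances in Ω):
  Node 1: (V_1 - 12)/91 + (V_1 - V_2)/2.4 + (V_1 - 0)/68000 = 0
  Node 2: (V_2 - V_1)/2.4 + (V_2 - 0)/3.6 = 0
Collecting terms (coefficients in siemens):
  0.4277·V_1 - 0.4167·V_2 = 0.1319
  0.6944·V_2 - 0.4167·V_1 = 0
Determinant D = (0.4277)(0.6944) - (-0.4167)(-0.4167) = 0.1234
V_1 = [(0.1319)(0.6944) - (-0.4167)(0)]/D = 0.7422 V
V_2 = [(0.4277)(0) - (0.1319)(-0.4167)]/D = 0.4453 V
V_th = V_2 - V_3 = 0.4453 - 0 = 0.4453 V
Step 2 — R_th: zero the source — replace V1 by a short circuit (node 3 merges into node 0) — and find the resistance seen between A (node 2) and B (node 0).
Reduce the network between node 2 (A) and node 0 (B) by series/parallel combination:
  Rp1 = R1 ‖ R3 (parallel, both between nodes 0 and 1) = 1/(1/91 + 1/68000) = 90.88 Ω
  Rs1 = R2 + Rp1 (series, joined only at node 1) = 2.4 + 90.88 = 93.28 Ω
  Rp2 = R4 ‖ Rs1 (parallel, both between nodes 0 and 2) = 1/(1/3.6 + 1/93.28) = 3.466 Ω
R_th = 3.466 Ω

Final answer: V_th = 0.4453 V, R_th = 3.466 Ω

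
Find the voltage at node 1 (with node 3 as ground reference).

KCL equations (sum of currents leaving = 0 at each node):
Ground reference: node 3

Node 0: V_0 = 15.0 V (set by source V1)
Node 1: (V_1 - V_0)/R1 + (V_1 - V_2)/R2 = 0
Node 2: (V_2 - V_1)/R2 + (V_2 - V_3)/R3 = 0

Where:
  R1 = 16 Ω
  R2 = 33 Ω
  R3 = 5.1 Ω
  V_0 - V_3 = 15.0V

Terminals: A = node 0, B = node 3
Nodal analysis, taking node 3 as the 0 V reference.
Source V1 fixes V_0 = 15 V.
KCL at each unknown node (sum of currents leaving = 0; resistances in Ω):
  Node 1: (V_1 - 15)/16 + (V_1 - V_2)/33 = 0
  Node 2: (V_2 - V_1)/33 + (V_2 - 0)/5.1 = 0
Collecting terms (coefficients in siemens):
  0.0928·V_1 - 0.0303·V_2 = 0.9375
  0.2264·V_2 - 0.0303·V_1 = 0
Determinant D = (0.0928)(0.2264) - (-0.0303)(-0.0303) = 0.02009
V_1 = [(0.9375)(0.2264) - (-0.0303)(0)]/D = 10.56 V
V_2 = [(0.0928)(0) - (0.9375)(-0.0303)]/D = 1.414 V
The requested potential is V_1 = 10.56 V.

Final answer: V_1 = 10.56 V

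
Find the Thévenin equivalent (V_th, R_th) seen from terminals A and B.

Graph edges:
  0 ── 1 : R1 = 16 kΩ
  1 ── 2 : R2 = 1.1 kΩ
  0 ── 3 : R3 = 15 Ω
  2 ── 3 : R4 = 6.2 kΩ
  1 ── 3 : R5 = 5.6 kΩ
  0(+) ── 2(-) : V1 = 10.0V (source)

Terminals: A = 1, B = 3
Step 1 — V_th is the open-circuit voltage V_A - V_B (nothing connected across the terminals).
Nodal analysis, taking node 2 as the 0 V reference.
Source V1 fixes V_0 = 10 V.
KCL at each unknown node (sum of currents leaving = 0; resistances in Ω):
  Node 1: (V_1 - 10)/16000 + (V_1 - 0)/1100 + (V_1 - V_3)/5600 = 0
  Node 3: (V_3 - 10)/15 + (V_3 - 0)/6200 + (V_3 - V_1)/5600 = 0
Collecting terms (coefficients in siemens):
  0.00115·V_1 - 0.0001786·V_3 = 0.000625
  0.06701·V_3 - 0.0001786·V_1 = 0.6667
Determinant D = (0.00115)(0.06701) - (-0.0001786)(-0.0001786) = 0.00007704
V_1 = [(0.000625)(0.06701) - (-0.0001786)(0.6667)]/D = 2.089 V
V_3 = [(0.00115)(0.6667) - (0.000625)(-0.0001786)]/D = 9.955 V
V_th = V_1 - V_3 = 2.089 - 9.955 = -7.866 V
Step 2 — R_th: zero the source — replace V1 by a short circuit (node 2 merges into node 0) — and find the resistance seen between A (node 1) and B (node 3).
Reduce the network between node 1 (A) and node 3 (B) by series/parallel combination:
  Rp1 = R1 ‖ R2 (parallel, both between nodes 0 and 1) = 1/(1/16000 + 1/1100) = 1029 Ω
  Rp2 = R3 ‖ R4 (parallel, both between nodes 0 and 3) = 1/(1/15 + 1/6200) = 14.96 Ω
  Rs1 = Rp1 + Rp2 (series, joined only at node 0) = 1029 + 14.96 = 1044 Ω
  Rp3 = R5 ‖ Rs1 (parallel, both between nodes 1 and 3) = 1/(1/5600 + 1/1044) = 880.1 Ω
R_th = 880.1 Ω

Final answer: V_th = -7.866 V, R_th = 880.1 Ω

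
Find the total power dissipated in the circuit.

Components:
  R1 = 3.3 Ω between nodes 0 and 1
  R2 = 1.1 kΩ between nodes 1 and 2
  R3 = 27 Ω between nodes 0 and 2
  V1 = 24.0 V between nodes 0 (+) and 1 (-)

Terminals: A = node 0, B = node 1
Nodal analysis, taking node 1 as the 0 V reference.
Source V1 fixes V_0 = 24 V.
KCL at each unknown node (sum of currents leaving = 0; resistances in Ω):
  Node 2: (V_2 - 0)/1100 + (V_2 - 24)/27 = 0
Collecting terms: 0.03795 × V_2 = 0.8889  =>  V_2 = 23.43 V
Power in each resistor, P = (ΔV)²/R:
  P_R1 = (24 - 0)²/3.3 = 174.5 W
  P_R2 = (0 - 23.43)²/1100 = 0.4988 W
  P_R3 = (24 - 23.43)²/27 = 0.01224 W
P_total = P_R1 + P_R2 + P_R3 = 175.1 W

Final answer: 175.1 W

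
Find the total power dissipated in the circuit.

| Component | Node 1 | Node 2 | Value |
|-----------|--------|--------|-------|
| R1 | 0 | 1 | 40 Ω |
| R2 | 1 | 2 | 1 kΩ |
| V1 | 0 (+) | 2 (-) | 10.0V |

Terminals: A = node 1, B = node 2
Nodal analysis, taking node 2 as the 0 V reference.
Source V1 fixes V_0 = 10 V.
KCL at each unknown node (sum of currents leaving = 0; resistances in Ω):
  Node 1: (V_1 - 10)/40 + (V_1 - 0)/1000 = 0
Collecting terms: 0.026 × V_1 = 0.25  =>  V_1 = 9.615 V
Power in each resistor, P = (ΔV)²/R:
  P_R1 = (10 - 9.615)²/40 = 0.003698 W
  P_R2 = (9.615 - 0)²/1000 = 0.09246 W
P_total = P_R1 + P_R2 = 0.09615 W

Final answer: 0.09615 W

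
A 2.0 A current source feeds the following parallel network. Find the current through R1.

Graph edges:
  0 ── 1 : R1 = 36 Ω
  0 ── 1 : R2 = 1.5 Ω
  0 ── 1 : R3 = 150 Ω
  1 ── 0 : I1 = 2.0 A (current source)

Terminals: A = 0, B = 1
All resistors sit directly between nodes 0 and 1, so they are in parallel and share one voltage V; the full source current 2 A splits among them.
1/R_par = 1/36 + 1/1.5 + 1/150 = 0.7011 S  =>  R_par = 1.426 Ω
V = I × R_par = 2 × 1.426 = 2.853 V
I_R1 = V/R1 = 2.853/36 = 0.07924 A

Final answer: 0.07924 A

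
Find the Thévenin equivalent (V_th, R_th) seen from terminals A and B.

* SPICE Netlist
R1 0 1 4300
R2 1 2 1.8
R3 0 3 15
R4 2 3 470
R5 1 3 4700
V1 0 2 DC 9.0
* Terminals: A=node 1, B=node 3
Step 1 — V_th is the open-circuit voltage V_A - V_B (nothing connected across the terminals).
Nodal analysis, taking node 2 as the 0 V reference.
Source V1 fixes V_0 = 9 V.
KCL at each unknown node (sum of currents leaving = 0; resistances in Ω):
  Node 1: (V_1 - 9)/4300 + (V_1 - 0)/1.8 + (V_1 - V_3)/4700 = 0
  Node 3: (V_3 - 9)/15 + (V_3 - 0)/470 + (V_3 - V_1)/4700 = 0
Collecting terms (coefficients in siemens):
  0.556·V_1 - 0.0002128·V_3 = 0.002093
  0.06901·V_3 - 0.0002128·V_1 = 0.6
Determinant D = (0.556)(0.06901) - (-0.0002128)(-0.0002128) = 0.03837
V_1 = [(0.002093)(0.06901) - (-0.0002128)(0.6)]/D = 0.007092 V
V_3 = [(0.556)(0.6) - (0.002093)(-0.0002128)]/D = 8.695 V
V_th = V_1 - V_3 = 0.007092 - 8.695 = -8.688 V
Step 2 — R_th: zero the source — replace V1 by a short circuit (node 2 merges into node 0) — and find the resistance seen between A (node 1) and B (node 3).
Reduce the network between node 1 (A) and node 3 (B) by series/parallel combination:
  Rp1 = R1 ‖ R2 (parallel, both between nodes 0 and 1) = 1/(1/4300 + 1/1.8) = 1.799 Ω
  Rp2 = R3 ‖ R4 (parallel, both between nodes 0 and 3) = 1/(1/15 + 1/470) = 14.54 Ω
  Rs1 = Rp1 + Rp2 (series, joined only at node 0) = 1.799 + 14.54 = 16.34 Ω
  Rp3 = R5 ‖ Rs1 (parallel, both between nodes 1 and 3) = 1/(1/4700 + 1/16.34) = 16.28 Ω
R_th = 16.28 Ω

Final answer: V_th = -8.688 V, R_th = 16.28 Ω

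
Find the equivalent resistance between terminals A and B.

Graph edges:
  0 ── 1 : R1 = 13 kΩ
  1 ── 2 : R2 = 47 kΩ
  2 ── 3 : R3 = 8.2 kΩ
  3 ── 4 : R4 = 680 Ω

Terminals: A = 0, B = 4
Reduce the network between node 0 (A) and node 4 (B) by series/parallel combination:
  Rs1 = R1 + R2 (series, joined only at node 1) = 13000 + 47000 = 60000 Ω
  Rs2 = R3 + Rs1 (series, joined only at node 2) = 8200 + 60000 = 68200 Ω
  Rs3 = R4 + Rs2 (series, joined only at node 3) = 680 + 68200 = 68880 Ω
R_eq = 68.88 kΩ

Final answer: 68.88 kΩ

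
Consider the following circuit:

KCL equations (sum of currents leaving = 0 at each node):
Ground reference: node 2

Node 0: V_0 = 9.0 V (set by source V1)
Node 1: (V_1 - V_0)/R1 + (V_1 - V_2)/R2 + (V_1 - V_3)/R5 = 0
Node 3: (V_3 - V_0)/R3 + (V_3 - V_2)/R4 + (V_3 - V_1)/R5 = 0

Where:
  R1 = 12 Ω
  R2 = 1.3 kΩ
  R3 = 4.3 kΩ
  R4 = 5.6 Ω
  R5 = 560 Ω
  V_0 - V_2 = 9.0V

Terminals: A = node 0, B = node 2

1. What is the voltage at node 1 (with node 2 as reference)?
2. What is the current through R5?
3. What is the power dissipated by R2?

Nodal analysis, taking node 2 as the 0 V reference.
Source V1 fixes V_0 = 9 V.
KCL at each unknown node (sum of currents leaving = 0; resistances in Ω):
  Node 1: (V_1 - 9)/12 + (V_1 - 0)/1300 + (V_1 - V_3)/560 = 0
  Node 3: (V_3 - 9)/4300 + (V_3 - 0)/5.6 + (V_3 - V_1)/560 = 0
Collecting terms (coefficients in siemens):
  0.08589·V_1 - 0.001786·V_3 = 0.75
  0.1806·V_3 - 0.001786·V_1 = 0.002093
Determinant D = (0.08589)(0.1806) - (-0.001786)(-0.001786) = 0.01551
V_1 = [(0.75)(0.1806) - (-0.001786)(0.002093)]/D = 8.734 V
V_3 = [(0.08589)(0.002093) - (0.75)(-0.001786)]/D = 0.09796 V
Part 1:
  Read off the nodal solution: V_1 = 8.734 V
Part 2:
  I_R5 = (V_1 - V_3)/R5 = (8.734 - 0.09796)/560 = 0.01542 A
  Magnitude: I_R5 = 0.01542 A
Part 3:
  I_R2 = (V_1 - V_2)/R2 = (8.734 - 0)/1300 = 0.006719 A
  P_R2 = I_R2² × R2 = (0.006719)² × 1300 = 0.05868 W

Final answers:
1. V_1 = 8.734 V
2. I_R5 = 0.01542 A
3. P_R2 = 0.05868 W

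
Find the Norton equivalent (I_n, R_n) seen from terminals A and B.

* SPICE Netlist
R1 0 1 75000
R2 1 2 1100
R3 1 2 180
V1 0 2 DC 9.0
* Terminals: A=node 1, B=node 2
Find the Thévenin equivalent first; then I_n = V_th/R_th and R_n = R_th.
Step 1 — V_th is the open-circuit voltage V_A - V_B (nothing connected across the terminals).
Nodal analysis, taking node 2 as the 0 V reference.
Source V1 fixes V_0 = 9 V.
KCL at each unknown node (sum of currents leaving = 0; resistances in Ω):
  Node 1: (V_1 - 9)/75000 + (V_1 - 0)/1100 + (V_1 - 0)/180 = 0
Collecting terms: 0.006478 × V_1 = 0.00012  =>  V_1 = 0.01852 V
V_th = V_1 - V_2 = 0.01852 - 0 = 0.01852 V
Step 2 — R_th: zero the source — replace V1 by a short circuit (node 2 merges into node 0) — and find the resistance seen between A (node 1) and B (node 0).
Reduce the network between node 1 (A) and node 0 (B) by series/parallel combination:
  Rp1 = R1 ‖ R2 ‖ R3 (parallel, all between nodes 0 and 1) = 1/(1/75000 + 1/1100 + 1/180) = 154.4 Ω
R_th = 154.4 Ω
I_n = V_th/R_th = 0.01852/154.4 = 0.00012 A, and R_n = R_th = 154.4 Ω

Final answer: I_n = 0.00012 A, R_n = 154.4 Ω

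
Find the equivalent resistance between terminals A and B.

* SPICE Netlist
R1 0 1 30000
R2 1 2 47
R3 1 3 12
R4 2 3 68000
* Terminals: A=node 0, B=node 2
Reduce the network between node 0 (A) and node 2 (B) by series/parallel combination:
  Rs1 = R3 + R4 (series, joined only at node 3) = 12 + 68000 = 68010 Ω
  Rp1 = R2 ‖ Rs1 (parallel, both between nodes 1 and 2) = 1/(1/47 + 1/68010) = 46.97 Ω
  Rs2 = R1 + Rp1 (series, joined only at node 1) = 30000 + 46.97 = 30050 Ω
R_eq = 30.05 kΩ

Final answer: 30.05 kΩ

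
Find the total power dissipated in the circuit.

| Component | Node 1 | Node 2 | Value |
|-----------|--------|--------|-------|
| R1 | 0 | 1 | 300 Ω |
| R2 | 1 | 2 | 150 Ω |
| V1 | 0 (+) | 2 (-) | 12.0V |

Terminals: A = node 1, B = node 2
Nodal analysis, taking node 2 as the 0 V reference.
Source V1 fixes V_0 = 12 V.
KCL at each unknown node (sum of currents leaving = 0; resistances in Ω):
  Node 1: (V_1 - 12)/300 + (V_1 - 0)/150 = 0
Collecting terms: 0.01 × V_1 = 0.04  =>  V_1 = 4 V
Power in each resistor, P = (ΔV)²/R:
  P_R1 = (12 - 4)²/300 = 0.2133 W
  P_R2 = (4 - 0)²/150 = 0.1067 W
P_total = P_R1 + P_R2 = 0.32 W

Final answer: 0.32 W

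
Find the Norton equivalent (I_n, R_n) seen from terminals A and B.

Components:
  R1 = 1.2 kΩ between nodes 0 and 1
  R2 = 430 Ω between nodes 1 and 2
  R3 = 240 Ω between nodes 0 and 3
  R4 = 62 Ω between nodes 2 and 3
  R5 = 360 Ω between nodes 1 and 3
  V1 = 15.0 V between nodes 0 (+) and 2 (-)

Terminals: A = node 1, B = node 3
Find the Thévenin equivalent first; then I_n = V_th/R_th and R_n = R_th.
Step 1 — V_th is the open-circuit voltage V_A - V_B (nothing connected across the terminals).
Nodal analysis, taking node 2 as the 0 V reference.
Source V1 fixes V_0 = 15 V.
KCL at each unknown node (sum of currents leaving = 0; resistances in Ω):
  Node 1: (V_1 - 15)/1200 + (V_1 - 0)/430 + (V_1 - V_3)/360 = 0
  Node 3: (V_3 - 15)/240 + (V_3 - 0)/62 + (V_3 - V_1)/360 = 0
Collecting terms (coefficients in siemens):
  0.005937·V_1 - 0.002778·V_3 = 0.0125
  0.02307·V_3 - 0.002778·V_1 = 0.0625
Determinant D = (0.005937)(0.02307) - (-0.002778)(-0.002778) = 0.0001293
V_1 = [(0.0125)(0.02307) - (-0.002778)(0.0625)]/D = 3.574 V
V_3 = [(0.005937)(0.0625) - (0.0125)(-0.002778)]/D = 3.139 V
V_th = V_1 - V_3 = 3.574 - 3.139 = 0.4353 V
Step 2 — R_th: zero the source — replace V1 by a short circuit (node 2 merges into node 0) — and find the resistance seen between A (node 1) and B (node 3).
Reduce the network between node 1 (A) and node 3 (B) by series/parallel combination:
  Rp1 = R1 ‖ R2 (parallel, both between nodes 0 and 1) = 1/(1/1200 + 1/430) = 316.6 Ω
  Rp2 = R3 ‖ R4 (parallel, both between nodes 0 and 3) = 1/(1/240 + 1/62) = 49.27 Ω
  Rs1 = Rp1 + Rp2 (series, joined only at node 0) = 316.6 + 49.27 = 365.8 Ω
  Rp3 = R5 ‖ Rs1 (parallel, both between nodes 1 and 3) = 1/(1/360 + 1/365.8) = 181.4 Ω
R_th = 181.4 Ω
I_n = V_th/R_th = 0.4353/181.4 = 0.002399 A, and R_n = R_th = 181.4 Ω

Final answer: I_n = 0.002399 A, R_n = 181.4 Ω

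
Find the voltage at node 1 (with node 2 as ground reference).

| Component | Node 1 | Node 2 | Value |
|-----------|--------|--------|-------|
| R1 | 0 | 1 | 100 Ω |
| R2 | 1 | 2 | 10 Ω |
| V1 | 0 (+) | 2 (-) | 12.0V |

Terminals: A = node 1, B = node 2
Nodal analysis, taking node 2 as the 0 V reference.
Source V1 fixes V_0 = 12 V.
KCL at each unknown node (sum of currents leaving = 0; resistances in Ω):
  Node 1: (V_1 - 12)/100 + (V_1 - 0)/10 = 0
Collecting terms: 0.11 × V_1 = 0.12  =>  V_1 = 1.091 V
The requested potential is V_1 = 1.091 V.

Final answer: V_1 = 1.091 V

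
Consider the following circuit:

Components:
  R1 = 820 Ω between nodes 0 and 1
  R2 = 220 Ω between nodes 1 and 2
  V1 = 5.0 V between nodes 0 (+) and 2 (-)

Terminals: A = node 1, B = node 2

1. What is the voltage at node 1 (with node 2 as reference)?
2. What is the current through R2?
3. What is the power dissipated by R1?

Nodal analysis, taking node 2 as the 0 V reference.
Source V1 fixes V_0 = 5 V.
KCL at each unknown node (sum of currents leaving = 0; resistances in Ω):
  Node 1: (V_1 - 5)/820 + (V_1 - 0)/220 = 0
Collecting terms: 0.005765 × V_1 = 0.006098  =>  V_1 = 1.058 V
Part 1:
  Read off the nodal solution: V_1 = 1.058 V
Part 2:
  I_R2 = (V_1 - V_2)/R2 = (1.058 - 0)/220 = 0.004808 A
  Magnitude: I_R2 = 0.004808 A
Part 3:
  I_R1 = (V_0 - V_1)/R1 = (5 - 1.058)/820 = 0.004808 A
  P_R1 = I_R1² × R1 = (0.004808)² × 820 = 0.01895 W

Final answers:
1. V_1 = 1.058 V
2. I_R2 = 0.004808 A
3. P_R1 = 0.01895 W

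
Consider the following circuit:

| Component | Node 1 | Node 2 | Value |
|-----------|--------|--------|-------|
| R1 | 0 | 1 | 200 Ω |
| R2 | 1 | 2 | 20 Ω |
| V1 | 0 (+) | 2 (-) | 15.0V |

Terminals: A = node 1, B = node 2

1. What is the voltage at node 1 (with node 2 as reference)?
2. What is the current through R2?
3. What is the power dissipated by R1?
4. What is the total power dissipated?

Nodal analysis, taking node 2 as the 0 V reference.
Source V1 fixes V_0 = 15 V.
KCL at each unknown node (sum of currents leaving = 0; resistances in Ω):
  Node 1: (V_1 - 15)/200 + (V_1 - 0)/20 = 0
Collecting terms: 0.055 × V_1 = 0.075  =>  V_1 = 1.364 V
Part 1:
  Read off the nodal solution: V_1 = 1.364 V
Part 2:
  I_R2 = (V_1 - V_2)/R2 = (1.364 - 0)/20 = 0.06818 A
  Magnitude: I_R2 = 0.06818 A
Part 3:
  I_R1 = (V_0 - V_1)/R1 = (15 - 1.364)/200 = 0.06818 A
  P_R1 = I_R1² × R1 = (0.06818)² × 200 = 0.9298 W
Part 4:
  Power in each resistor, P = (ΔV)²/R:
    P_R1 = (15 - 1.364)²/200 = 0.9298 W
    P_R2 = (1.364 - 0)²/20 = 0.09298 W
  P_total = P_R1 + P_R2 = 1.023 W

Final answers:
1. V_1 = 1.364 V
2. I_R2 = 0.06818 A
3. P_R1 = 0.9298 W
4. P_total = 1.023 W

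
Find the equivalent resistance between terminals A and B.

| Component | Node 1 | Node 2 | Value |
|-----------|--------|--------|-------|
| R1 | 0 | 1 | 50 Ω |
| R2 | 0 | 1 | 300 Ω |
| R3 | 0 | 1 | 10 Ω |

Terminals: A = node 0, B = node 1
Reduce the network between node 0 (A) and node 1 (B) by series/parallel combination:
  Rp1 = R1 ‖ R2 ‖ R3 (parallel, all between nodes 0 and 1) = 1/(1/50 + 1/300 + 1/10) = 8.108 Ω
R_eq = 8.108 Ω

Final answer: 8.108 Ω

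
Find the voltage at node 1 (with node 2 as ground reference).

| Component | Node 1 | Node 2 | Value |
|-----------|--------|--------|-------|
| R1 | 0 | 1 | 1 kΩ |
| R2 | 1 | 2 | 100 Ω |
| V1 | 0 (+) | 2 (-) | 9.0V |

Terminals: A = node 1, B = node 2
Nodal analysis, taking node 2 as the 0 V reference.
Source V1 fixes V_0 = 9 V.
KCL at each unknown node (sum of currents leaving = 0; resistances in Ω):
  Node 1: (V_1 - 9)/1000 + (V_1 - 0)/100 = 0
Collecting terms: 0.011 × V_1 = 0.009  =>  V_1 = 0.8182 V
The requested potential is V_1 = 0.8182 V.

Final answer: V_1 = 0.8182 V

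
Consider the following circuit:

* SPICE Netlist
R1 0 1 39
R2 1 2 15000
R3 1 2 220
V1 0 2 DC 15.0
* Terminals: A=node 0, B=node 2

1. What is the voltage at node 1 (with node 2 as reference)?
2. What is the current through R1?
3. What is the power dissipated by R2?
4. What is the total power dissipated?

Nodal analysis, taking node 2 as the 0 V reference.
Source V1 fixes V_0 = 15 V.
KCL at each unknown node (sum of currents leaving = 0; resistances in Ω):
  Node 1: (V_1 - 15)/39 + (V_1 - 0)/15000 + (V_1 - 0)/220 = 0
Collecting terms: 0.03025 × V_1 = 0.3846  =>  V_1 = 12.71 V
Part 1:
  Read off the nodal solution: V_1 = 12.71 V
Part 2:
  I_R1 = (V_0 - V_1)/R1 = (15 - 12.71)/39 = 0.05863 A
  Magnitude: I_R1 = 0.05863 A
Part 3:
  I_R2 = (V_1 - V_2)/R2 = (12.71 - 0)/15000 = 0.0008475 A
  P_R2 = I_R2² × R2 = (0.0008475)² × 15000 = 0.01078 W
Part 4:
  Power in each resistor, P = (ΔV)²/R:
    P_R1 = (15 - 12.71)²/39 = 0.1341 W
    P_R2 = (12.71 - 0)²/15000 = 0.01078 W
    P_R3 = (12.71 - 0)²/220 = 0.7347 W
  P_total = P_R1 + P_R2 + P_R3 = 0.8795 W

Final answers:
1. V_1 = 12.71 V
2. I_R1 = 0.05863 A
3. P_R2 = 0.01078 W
4. P_total = 0.8795 W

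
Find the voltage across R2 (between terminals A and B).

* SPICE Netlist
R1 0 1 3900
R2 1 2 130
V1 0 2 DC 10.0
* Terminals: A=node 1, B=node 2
R1 and R2 are in series across V1 (node 0 → node 1 → node 2), and the output A–B is taken across R2, so this is a voltage divider.
Series current: I = V1/(R1 + R2) = 10/(3900 + 130) = 10/4030 = 0.002481 A
V_R2 = I × R2 = V1 × R2/(R1 + R2) = 10 × 130/4030 = 0.3226 V

Final answer: 0.3226 V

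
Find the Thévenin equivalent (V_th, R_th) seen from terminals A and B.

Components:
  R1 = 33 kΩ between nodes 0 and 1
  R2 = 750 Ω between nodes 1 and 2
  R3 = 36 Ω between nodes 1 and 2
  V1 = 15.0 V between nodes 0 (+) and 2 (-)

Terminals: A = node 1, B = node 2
Step 1 — V_th is the open-circuit voltage V_A - V_B (nothing connected across the terminals).
Nodal analysis, taking node 2 as the 0 V reference.
Source V1 fixes V_0 = 15 V.
KCL at each unknown node (sum of currents leaving = 0; resistances in Ω):
  Node 1: (V_1 - 15)/33000 + (V_1 - 0)/750 + (V_1 - 0)/36 = 0
Collecting terms: 0.02914 × V_1 = 0.0004545  =>  V_1 = 0.0156 V
V_th = V_1 - V_2 = 0.0156 - 0 = 0.0156 V
Step 2 — R_th: zero the source — replace V1 by a short circuit (node 2 merges into node 0) — and find the resistance seen between A (node 1) and B (node 0).
Reduce the network between node 1 (A) and node 0 (B) by series/parallel combination:
  Rp1 = R1 ‖ R2 ‖ R3 (parallel, all between nodes 0 and 1) = 1/(1/33000 + 1/750 + 1/36) = 34.32 Ω
R_th = 34.32 Ω

Final answer: V_th = 0.0156 V, R_th = 34.32 Ω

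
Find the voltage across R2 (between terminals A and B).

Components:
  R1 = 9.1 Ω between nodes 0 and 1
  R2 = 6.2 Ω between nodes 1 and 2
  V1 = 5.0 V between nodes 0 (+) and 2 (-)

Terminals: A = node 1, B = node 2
R1 and R2 are in series across V1 (node 0 → node 1 → node 2), and the output A–B is taken across R2, so this is a voltage divider.
Series current: I = V1/(R1 + R2) = 5/(9.1 + 6.2) = 5/15.3 = 0.3268 A
V_R2 = I × R2 = V1 × R2/(R1 + R2) = 5 × 6.2/15.3 = 2.026 V

Final answer: 2.026 V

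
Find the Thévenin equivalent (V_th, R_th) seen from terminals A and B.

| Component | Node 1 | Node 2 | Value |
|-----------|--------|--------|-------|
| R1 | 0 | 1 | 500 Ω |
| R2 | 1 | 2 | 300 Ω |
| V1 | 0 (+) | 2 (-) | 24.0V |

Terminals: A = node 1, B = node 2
Step 1 — V_th is the open-circuit voltage V_A - V_B (nothing connected across the terminals).
Nodal analysis, taking node 2 as the 0 V reference.
Source V1 fixes V_0 = 24 V.
KCL at each unknown node (sum of currents leaving = 0; resistances in Ω):
  Node 1: (V_1 - 24)/500 + (V_1 - 0)/300 = 0
Collecting terms: 0.005333 × V_1 = 0.048  =>  V_1 = 9 V
V_th = V_1 - V_2 = 9 - 0 = 9 V
Step 2 — R_th: zero the source — replace V1 by a short circuit (node 2 merges into node 0) — and find the resistance seen between A (node 1) and B (node 0).
Reduce the network between node 1 (A) and node 0 (B) by series/parallel combination:
  Rp1 = R1 ‖ R2 (parallel, both between nodes 0 and 1) = 1/(1/500 + 1/300) = 187.5 Ω
R_th = 187.5 Ω

Final answer: V_th = 9 V, R_th = 187.5 Ω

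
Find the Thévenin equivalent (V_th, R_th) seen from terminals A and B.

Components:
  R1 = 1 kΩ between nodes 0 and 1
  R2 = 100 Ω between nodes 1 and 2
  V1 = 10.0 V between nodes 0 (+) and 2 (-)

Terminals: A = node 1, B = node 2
Step 1 — V_th is the open-circuit voltage V_A - V_B (nothing connected across the terminals).
Nodal analysis, taking node 2 as the 0 V reference.
Source V1 fixes V_0 = 10 V.
KCL at each unknown node (sum of currents leaving = 0; resistances in Ω):
  Node 1: (V_1 - 10)/1000 + (V_1 - 0)/100 = 0
Collecting terms: 0.011 × V_1 = 0.01  =>  V_1 = 0.9091 V
V_th = V_1 - V_2 = 0.9091 - 0 = 0.9091 V
Step 2 — R_th: zero the source — replace V1 by a short circuit (node 2 merges into node 0) — and find the resistance seen between A (node 1) and B (node 0).
Reduce the network between node 1 (A) and node 0 (B) by series/parallel combination:
  Rp1 = R1 ‖ R2 (parallel, both between nodes 0 and 1) = 1/(1/1000 + 1/100) = 90.91 Ω
R_th = 90.91 Ω

Final answer: V_th = 0.9091 V, R_th = 90.91 Ω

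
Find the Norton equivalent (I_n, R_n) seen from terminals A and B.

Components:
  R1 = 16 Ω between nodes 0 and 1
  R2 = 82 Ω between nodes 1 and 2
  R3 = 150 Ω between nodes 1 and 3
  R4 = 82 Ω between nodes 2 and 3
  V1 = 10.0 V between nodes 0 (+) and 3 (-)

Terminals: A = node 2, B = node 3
Find the Thévenin equivalent first; then I_n = V_th/R_th and R_n = R_th.
Step 1 — V_th is the open-circuit voltage V_A - V_B (nothing connected across the terminals).
Nodal analysis, taking node 3 as the 0 V reference.
Source V1 fixes V_0 = 10 V.
KCL at each unknown node (sum of currents leaving = 0; resistances in Ω):
  Node 1: (V_1 - 10)/16 + (V_1 - V_2)/82 + (V_1 - 0)/150 = 0
  Node 2: (V_2 - V_1)/82 + (V_2 - 0)/82 = 0
Collecting terms (coefficients in siemens):
  0.08136·V_1 - 0.0122·V_2 = 0.625
  0.02439·V_2 - 0.0122·V_1 = 0
Determinant D = (0.08136)(0.02439) - (-0.0122)(-0.0122) = 0.001836
V_1 = [(0.625)(0.02439) - (-0.0122)(0)]/D = 8.304 V
V_2 = [(0.08136)(0) - (0.625)(-0.0122)]/D = 4.152 V
V_th = V_2 - V_3 = 4.152 - 0 = 4.152 V
Step 2 — R_th: zero the source — replace V1 by a short circuit (node 3 merges into node 0) — and find the resistance seen between A (node 2) and B (node 0).
Reduce the network between node 2 (A) and node 0 (B) by series/parallel combination:
  Rp1 = R1 ‖ R3 (parallel, both between nodes 0 and 1) = 1/(1/16 + 1/150) = 14.46 Ω
  Rs1 = R2 + Rp1 (series, joined only at node 1) = 82 + 14.46 = 96.46 Ω
  Rp2 = R4 ‖ Rs1 (parallel, both between nodes 0 and 2) = 1/(1/82 + 1/96.46) = 44.32 Ω
R_th = 44.32 Ω
I_n = V_th/R_th = 4.152/44.32 = 0.09368 A, and R_n = R_th = 44.32 Ω

Final answer: I_n = 0.09368 A, R_n = 44.32 Ω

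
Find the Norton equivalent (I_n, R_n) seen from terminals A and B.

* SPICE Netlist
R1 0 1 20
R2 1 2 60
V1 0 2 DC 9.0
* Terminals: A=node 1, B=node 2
Find the Thévenin equivalent first; then I_n = V_th/R_th and R_n = R_th.
Step 1 — V_th is the open-circuit voltage V_A - V_B (nothing connected across the terminals).
Nodal analysis, taking node 2 as the 0 V reference.
Source V1 fixes V_0 = 9 V.
KCL at each unknown node (sum of currents leaving = 0; resistances in Ω):
  Node 1: (V_1 - 9)/20 + (V_1 - 0)/60 = 0
Collecting terms: 0.06667 × V_1 = 0.45  =>  V_1 = 6.75 V
V_th = V_1 - V_2 = 6.75 - 0 = 6.75 V
Step 2 — R_th: zero the source — replace V1 by a short circuit (node 2 merges into node 0) — and find the resistance seen between A (node 1) and B (node 0).
Reduce the network between node 1 (A) and node 0 (B) by series/parallel combination:
  Rp1 = R1 ‖ R2 (parallel, both between nodes 0 and 1) = 1/(1/20 + 1/60) = 15 Ω
R_th = 15 Ω
I_n = V_th/R_th = 6.75/15 = 0.45 A, and R_n = R_th = 15 Ω

Final answer: I_n = 0.45 A, R_n = 15 Ω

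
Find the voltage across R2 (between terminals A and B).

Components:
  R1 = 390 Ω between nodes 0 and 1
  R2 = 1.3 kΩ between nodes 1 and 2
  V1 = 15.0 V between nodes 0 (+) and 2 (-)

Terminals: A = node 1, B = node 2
R1 and R2 are in series across V1 (node 0 → node 1 → node 2), and the output A–B is taken across R2, so this is a voltage divider.
Series current: I = V1/(R1 + R2) = 15/(390 + 1300) = 15/1690 = 0.008876 A
V_R2 = I × R2 = V1 × R2/(R1 + R2) = 15 × 1300/1690 = 11.54 V

Final answer: 11.54 V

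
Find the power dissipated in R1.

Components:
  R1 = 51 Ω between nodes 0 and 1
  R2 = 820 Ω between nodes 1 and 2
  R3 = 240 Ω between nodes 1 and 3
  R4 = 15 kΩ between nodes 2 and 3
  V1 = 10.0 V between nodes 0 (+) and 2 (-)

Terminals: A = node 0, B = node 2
Nodal analysis, taking node 2 as the 0 V reference.
Source V1 fixes V_0 = 10 V.
KCL at each unknown node (sum of currents leaving = 0; resistances in Ω):
  Node 1: (V_1 - 10)/51 + (V_1 - 0)/820 + (V_1 - V_3)/240 = 0
  Node 3: (V_3 - V_1)/240 + (V_3 - 0)/15000 = 0
Collecting terms (coefficients in siemens):
  0.02499·V_1 - 0.004167·V_3 = 0.1961
  0.004233·V_3 - 0.004167·V_1 = 0
Determinant D = (0.02499)(0.004233) - (-0.004167)(-0.004167) = 0.00008845
V_1 = [(0.1961)(0.004233) - (-0.004167)(0)]/D = 9.385 V
V_3 = [(0.02499)(0) - (0.1961)(-0.004167)]/D = 9.237 V
I_R1 = (V_0 - V_1)/R1 = (10 - 9.385)/51 = 0.01206 A
P_R1 = I_R1² × R1 = (0.01206)² × 51 = 0.007419 W

Final answer: 0.007419 W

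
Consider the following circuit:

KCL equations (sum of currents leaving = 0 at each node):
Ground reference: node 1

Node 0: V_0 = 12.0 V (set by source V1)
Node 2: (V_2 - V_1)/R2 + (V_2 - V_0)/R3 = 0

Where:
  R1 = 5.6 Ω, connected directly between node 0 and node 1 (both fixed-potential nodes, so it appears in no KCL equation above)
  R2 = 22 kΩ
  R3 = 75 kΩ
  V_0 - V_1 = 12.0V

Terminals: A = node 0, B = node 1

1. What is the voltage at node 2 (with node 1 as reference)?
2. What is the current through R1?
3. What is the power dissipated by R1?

Nodal analysis, taking node 1 as the 0 V reference.
Source V1 fixes V_0 = 12 V.
KCL at each unknown node (sum of currents leaving = 0; resistances in Ω):
  Node 2: (V_2 - 0)/22000 + (V_2 - 12)/75000 = 0
Collecting terms: 0.00005879 × V_2 = 0.00016  =>  V_2 = 2.722 V
Part 1:
  Read off the nodal solution: V_2 = 2.722 V
Part 2:
  I_R1 = (V_0 - V_1)/R1 = (12 - 0)/5.6 = 2.143 A
  Magnitude: I_R1 = 2.143 A
Part 3:
  I_R1 = (V_0 - V_1)/R1 = (12 - 0)/5.6 = 2.143 A
  P_R1 = I_R1² × R1 = (2.143)² × 5.6 = 25.71 W

Final answers:
1. V_2 = 2.722 V
2. I_R1 = 2.143 A
3. P_R1 = 25.71 W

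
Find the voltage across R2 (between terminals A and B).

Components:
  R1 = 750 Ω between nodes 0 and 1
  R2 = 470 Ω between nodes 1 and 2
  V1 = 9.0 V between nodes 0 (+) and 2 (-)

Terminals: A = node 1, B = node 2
R1 and R2 are in series across V1 (node 0 → node 1 → node 2), and the output A–B is taken across R2, so this is a voltage divider.
Series current: I = V1/(R1 + R2) = 9/(750 + 470) = 9/1220 = 0.007377 A
V_R2 = I × R2 = V1 × R2/(R1 + R2) = 9 × 470/1220 = 3.467 V

Final answer: 3.467 V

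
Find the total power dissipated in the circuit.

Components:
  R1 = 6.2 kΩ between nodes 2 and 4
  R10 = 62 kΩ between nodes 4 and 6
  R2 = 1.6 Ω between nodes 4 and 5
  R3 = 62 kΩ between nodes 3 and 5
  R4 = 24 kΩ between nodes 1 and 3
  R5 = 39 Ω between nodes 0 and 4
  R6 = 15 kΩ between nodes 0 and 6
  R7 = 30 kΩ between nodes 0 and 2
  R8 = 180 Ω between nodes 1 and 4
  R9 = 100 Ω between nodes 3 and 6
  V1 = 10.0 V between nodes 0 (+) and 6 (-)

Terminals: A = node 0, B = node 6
Nodal analysis, taking node 6 as the 0 V reference.
Source V1 fixes V_0 = 10 V.
KCL at each unknown node (sum of currents leaving = 0; resistances in Ω):
  Node 1: (V_1 - V_3)/24000 + (V_1 - V_4)/180 = 0
  Node 2: (V_2 - V_4)/6200 + (V_2 - 10)/30000 = 0
  Node 3: (V_3 - V_5)/62000 + (V_3 - V_1)/24000 + (V_3 - 0)/100 = 0
  Node 4: (V_4 - V_2)/6200 + (V_4 - V_5)/1.6 + (V_4 - 10)/39 + (V_4 - V_1)/180 + (V_4 - 0)/62000 = 0
  Node 5: (V_5 - V_4)/1.6 + (V_5 - V_3)/62000 = 0
Collecting terms (coefficients in siemens):
  0.005597·V_1 - 0.00004167·V_3 - 0.005556·V_4 = 0
  0.0001946·V_2 - 0.0001613·V_4 = 0.0003333
  0.01006·V_3 - 0.00004167·V_1 - 0.00001613·V_5 = 0
  0.6564·V_4 - 0.005556·V_1 - 0.0001613·V_2 - 0.625·V_5 = 0.2564
  0.625·V_5 - 0.00001613·V_3 - 0.625·V_4 = 0
Solving these 5 simultaneous equations (Gaussian elimination) gives:
  V_1 = 9.898 V, V_2 = 9.976 V, V_3 = 0.05699 V, V_4 = 9.972 V
  V_5 = 9.971 V
Power in each resistor, P = (ΔV)²/R:
  P_R1 = (9.976 - 9.972)²/6200 = 0.000000003835 W
  P_R2 = (9.972 - 9.971)²/1.6 = 0.00000004091 W
  P_R3 = (0.05699 - 9.971)²/62000 = 0.001585 W
  P_R4 = (9.898 - 0.05699)²/24000 = 0.004035 W
  P_R5 = (10 - 9.972)²/39 = 0.00002078 W
  P_R6 = (10 - 0)²/15000 = 0.006667 W
  P_R7 = (10 - 9.976)²/30000 = 0.00000001855 W
  P_R8 = (9.898 - 9.972)²/180 = 0.00003026 W
  P_R9 = (0.05699 - 0)²/100 = 0.00003248 W
  P_R10 = (9.972 - 0)²/62000 = 0.001604 W
P_total = P_R1 + P_R2 + P_R3 + P_R4 + P_R5 + P_R6 + P_R7 + P_R8 + P_R9 + P_R10 = 0.01397 W

Final answer: 0.01397 W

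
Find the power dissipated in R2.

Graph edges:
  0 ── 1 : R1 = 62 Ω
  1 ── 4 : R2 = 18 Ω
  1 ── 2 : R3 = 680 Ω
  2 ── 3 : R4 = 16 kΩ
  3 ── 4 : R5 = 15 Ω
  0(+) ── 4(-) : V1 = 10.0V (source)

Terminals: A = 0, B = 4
Nodal analysis, taking node 4 as the 0 V reference.
Source V1 fixes V_0 = 10 V.
KCL at each unknown node (sum of currents leaving = 0; resistances in Ω):
  Node 1: (V_1 - 10)/62 + (V_1 - 0)/18 + (V_1 - V_2)/680 = 0
  Node 2: (V_2 - V_1)/680 + (V_2 - V_3)/16000 = 0
  Node 3: (V_3 - V_2)/16000 + (V_3 - 0)/15 = 0
Collecting terms (coefficients in siemens):
  0.07316·V_1 - 0.001471·V_2 = 0.1613
  0.001533·V_2 - 0.001471·V_1 - 0.0000625·V_3 = 0
  0.06673·V_3 - 0.0000625·V_2 = 0
Solving these 3 simultaneous equations (Gaussian elimination) gives:
  V_1 = 2.248 V, V_2 = 2.157 V, V_3 = 0.00202 V
I_R2 = (V_1 - V_4)/R2 = (2.248 - 0)/18 = 0.1249 A
P_R2 = I_R2² × R2 = (0.1249)² × 18 = 0.2808 W

Final answer: 0.2808 W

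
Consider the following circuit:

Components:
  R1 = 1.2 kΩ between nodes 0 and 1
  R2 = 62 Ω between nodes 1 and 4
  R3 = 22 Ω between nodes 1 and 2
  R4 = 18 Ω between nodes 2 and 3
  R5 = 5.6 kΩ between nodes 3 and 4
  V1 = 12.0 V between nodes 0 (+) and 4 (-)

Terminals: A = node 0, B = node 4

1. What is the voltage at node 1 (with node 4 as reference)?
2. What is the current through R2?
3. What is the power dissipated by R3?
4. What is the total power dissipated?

Nodal analysis, taking node 4 as the 0 V reference.
Source V1 fixes V_0 = 12 V.
KCL at each unknown node (sum of currents leaving = 0; resistances in Ω):
  Node 1: (V_1 - 12)/1200 + (V_1 - 0)/62 + (V_1 - V_2)/22 = 0
  Node 2: (V_2 - V_1)/22 + (V_2 - V_3)/18 = 0
  Node 3: (V_3 - V_2)/18 + (V_3 - 0)/5600 = 0
Collecting terms (coefficients in siemens):
  0.06242·V_1 - 0.04545·V_2 = 0.01
  0.101·V_2 - 0.04545·V_1 - 0.05556·V_3 = 0
  0.05573·V_3 - 0.05556·V_2 = 0
Solving these 3 simultaneous equations (Gaussian elimination) gives:
  V_1 = 0.5834 V, V_2 = 0.5812 V, V_3 = 0.5793 V
Part 1:
  Read off the nodal solution: V_1 = 0.5834 V
Part 2:
  I_R2 = (V_1 - V_4)/R2 = (0.5834 - 0)/62 = 0.00941 A
  Magnitude: I_R2 = 0.00941 A
Part 3:
  I_R3 = (V_1 - V_2)/R3 = (0.5834 - 0.5812)/22 = 0.0001034 A
  P_R3 = I_R3² × R3 = (0.0001034)² × 22 = 0.0000002354 W
Part 4:
  Power in each resistor, P = (ΔV)²/R:
    P_R1 = (12 - 0.5834)²/1200 = 0.1086 W
    P_R2 = (0.5834 - 0)²/62 = 0.00549 W
    P_R3 = (0.5834 - 0.5812)²/22 = 0.0000002354 W
    P_R4 = (0.5812 - 0.5793)²/18 = 0.0000001926 W
    P_R5 = (0.5793 - 0)²/5600 = 0.00005993 W
  P_total = P_R1 + P_R2 + P_R3 + P_R4 + P_R5 = 0.1142 W

Final answers:
1. V_1 = 0.5834 V
2. I_R2 = 0.00941 A
3. P_R3 = 2.354e-07 W
4. P_total = 0.1142 W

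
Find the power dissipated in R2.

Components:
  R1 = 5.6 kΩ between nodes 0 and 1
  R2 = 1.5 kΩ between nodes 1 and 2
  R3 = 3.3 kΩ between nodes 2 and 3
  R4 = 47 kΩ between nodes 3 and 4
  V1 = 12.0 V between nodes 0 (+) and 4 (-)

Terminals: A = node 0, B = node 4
Nodal analysis, taking node 4 as the 0 V reference.
Source V1 fixes V_0 = 12 V.
KCL at each unknown node (sum of currents leaving = 0; resistances in Ω):
  Node 1: (V_1 - 12)/5600 + (V_1 - V_2)/1500 = 0
  Node 2: (V_2 - V_1)/1500 + (V_2 - V_3)/3300 = 0
  Node 3: (V_3 - V_2)/3300 + (V_3 - 0)/47000 = 0
Collecting terms (coefficients in siemens):
  0.0008452·V_1 - 0.0006667·V_2 = 0.002143
  0.0009697·V_2 - 0.0006667·V_1 - 0.000303·V_3 = 0
  0.0003243·V_3 - 0.000303·V_2 = 0
Solving these 3 simultaneous equations (Gaussian elimination) gives:
  V_1 = 10.83 V, V_2 = 10.52 V, V_3 = 9.826 V
I_R2 = (V_1 - V_2)/R2 = (10.83 - 10.52)/1500 = 0.0002091 A
P_R2 = I_R2² × R2 = (0.0002091)² × 1500 = 0.00006556 W

Final answer: 6.556e-05 W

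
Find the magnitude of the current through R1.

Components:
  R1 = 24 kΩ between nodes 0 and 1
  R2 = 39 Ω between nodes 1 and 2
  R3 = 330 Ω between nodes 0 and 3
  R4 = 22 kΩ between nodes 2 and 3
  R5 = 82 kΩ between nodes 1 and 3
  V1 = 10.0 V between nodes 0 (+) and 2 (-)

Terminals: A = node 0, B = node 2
Nodal analysis, taking node 2 as the 0 V reference.
Source V1 fixes V_0 = 10 V.
KCL at each unknown node (sum of currents leaving = 0; resistances in Ω):
  Node 1: (V_1 - 10)/24000 + (V_1 - 0)/39 + (V_1 - V_3)/82000 = 0
  Node 3: (V_3 - 10)/330 + (V_3 - 0)/22000 + (V_3 - V_1)/82000 = 0
Collecting terms (coefficients in siemens):
  0.02569·V_1 - 0.0000122·V_3 = 0.0004167
  0.003088·V_3 - 0.0000122·V_1 = 0.0303
Determinant D = (0.02569)(0.003088) - (-0.0000122)(-0.0000122) = 0.00007934
V_1 = [(0.0004167)(0.003088) - (-0.0000122)(0.0303)]/D = 0.02087 V
V_3 = [(0.02569)(0.0303) - (0.0004167)(-0.0000122)]/D = 9.813 V
I_R1 = (V_0 - V_1)/R1 = (10 - 0.02087)/24000 = 0.0004158 A
|I_R1| = 0.0004158 A

Final answer: |I_R1| = 0.0004158 A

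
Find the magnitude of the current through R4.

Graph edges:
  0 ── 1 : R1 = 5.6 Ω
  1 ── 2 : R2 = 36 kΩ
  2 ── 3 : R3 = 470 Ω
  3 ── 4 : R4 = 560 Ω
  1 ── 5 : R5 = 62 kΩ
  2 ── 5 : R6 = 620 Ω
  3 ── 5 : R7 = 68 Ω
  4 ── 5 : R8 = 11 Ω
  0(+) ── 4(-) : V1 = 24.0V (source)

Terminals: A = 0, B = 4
Nodal analysis, taking node 4 as the 0 V reference.
Source V1 fixes V_0 = 24 V.
KCL at each unknown node (sum of currents leaving = 0; resistances in Ω):
  Node 1: (V_1 - 24)/5.6 + (V_1 - V_2)/36000 + (V_1 - V_5)/62000 = 0
  Node 2: (V_2 - V_1)/36000 + (V_2 - V_3)/470 + (V_2 - V_5)/620 = 0
  Node 3: (V_3 - V_2)/470 + (V_3 - 0)/560 + (V_3 - V_5)/68 = 0
  Node 5: (V_5 - V_1)/62000 + (V_5 - V_2)/620 + (V_5 - V_3)/68 + (V_5 - 0)/11 = 0
Collecting terms (coefficients in siemens):
  0.1786·V_1 - 0.00002778·V_2 - 0.00001613·V_5 = 4.286
  0.003768·V_2 - 0.00002778·V_1 - 0.002128·V_3 - 0.001613·V_5 = 0
  0.01862·V_3 - 0.002128·V_2 - 0.01471·V_5 = 0
  0.1072·V_5 - 0.00001613·V_1 - 0.001613·V_2 - 0.01471·V_3 = 0
Solving these 4 simultaneous equations (Gaussian elimination) gives:
  V_1 = 23.99 V, V_2 = 0.1993 V, V_3 = 0.03139 V, V_5 = 0.01091 V
I_R4 = (V_3 - V_4)/R4 = (0.03139 - 0)/560 = 0.00005605 A
|I_R4| = 0.00005605 A

Final answer: |I_R4| = 5.605e-05 A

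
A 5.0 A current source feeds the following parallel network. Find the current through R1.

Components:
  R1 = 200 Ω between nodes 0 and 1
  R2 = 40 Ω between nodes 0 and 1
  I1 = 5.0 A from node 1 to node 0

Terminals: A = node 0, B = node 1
All resistors sit directly between nodes 0 and 1, so they are in parallel and share one voltage V; the full source current 5 A splits among them.
1/R_par = 1/200 + 1/40 = 0.03 S  =>  R_par = 33.33 Ω
V = I × R_par = 5 × 33.33 = 166.7 V
I_R1 = V/R1 = 166.7/200 = 0.8333 A

Final answer: 0.8333 A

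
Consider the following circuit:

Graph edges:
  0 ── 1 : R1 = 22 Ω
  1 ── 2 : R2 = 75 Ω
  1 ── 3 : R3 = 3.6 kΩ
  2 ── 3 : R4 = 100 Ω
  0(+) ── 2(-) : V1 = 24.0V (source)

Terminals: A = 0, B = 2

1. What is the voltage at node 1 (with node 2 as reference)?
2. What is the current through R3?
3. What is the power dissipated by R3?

Nodal analysis, taking node 2 as the 0 V reference.
Source V1 fixes V_0 = 24 V.
KCL at each unknown node (sum of currents leaving = 0; resistances in Ω):
  Node 1: (V_1 - 24)/22 + (V_1 - 0)/75 + (V_1 - V_3)/3600 = 0
  Node 3: (V_3 - V_1)/3600 + (V_3 - 0)/100 = 0
Collecting terms (coefficients in siemens):
  0.05907·V_1 - 0.0002778·V_3 = 1.091
  0.01028·V_3 - 0.0002778·V_1 = 0
Determinant D = (0.05907)(0.01028) - (-0.0002778)(-0.0002778) = 0.000607
V_1 = [(1.091)(0.01028) - (-0.0002778)(0)]/D = 18.47 V
V_3 = [(0.05907)(0) - (1.091)(-0.0002778)]/D = 0.4992 V
Part 1:
  Read off the nodal solution: V_1 = 18.47 V
Part 2:
  I_R3 = (V_1 - V_3)/R3 = (18.47 - 0.4992)/3600 = 0.004992 A
  Magnitude: I_R3 = 0.004992 A
Part 3:
  I_R3 = (V_1 - V_3)/R3 = (18.47 - 0.4992)/3600 = 0.004992 A
  P_R3 = I_R3² × R3 = (0.004992)² × 3600 = 0.08973 W

Final answers:
1. V_1 = 18.47 V
2. I_R3 = 0.004992 A
3. P_R3 = 0.08973 W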